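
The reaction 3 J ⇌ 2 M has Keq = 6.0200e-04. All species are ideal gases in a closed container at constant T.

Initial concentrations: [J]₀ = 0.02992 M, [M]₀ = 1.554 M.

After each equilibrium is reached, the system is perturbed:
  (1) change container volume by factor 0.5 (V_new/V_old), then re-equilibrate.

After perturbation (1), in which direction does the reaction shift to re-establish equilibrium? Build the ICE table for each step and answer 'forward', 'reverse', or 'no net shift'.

Q₀ = 9.0161e+04 vs Keq = 6.0200e-04 ⇒ Q>K, reverse
Step 1:
                   J          M
  I          0.02992      1.554
  C            2.208     -1.472
  E            2.238    0.08213
  solve Keq expr → x = -0.7359; check Q = 6.0200e-04
Then change container volume by factor 0.5 (V_new/V_old).
Step 2:
                   J          M
  I            4.475     0.1643
  C         -0.09144    0.06096
  E            4.384     0.2252
  solve Keq expr → x = 0.03048; check Q = 6.0200e-04

Direction: forward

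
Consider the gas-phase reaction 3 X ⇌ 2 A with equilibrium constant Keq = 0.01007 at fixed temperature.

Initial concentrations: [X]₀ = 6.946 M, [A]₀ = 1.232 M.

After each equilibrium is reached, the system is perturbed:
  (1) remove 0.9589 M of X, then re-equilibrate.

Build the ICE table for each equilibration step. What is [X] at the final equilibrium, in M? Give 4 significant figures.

Q₀ = 0.004529 vs Keq = 0.01007 ⇒ Q<K, forward
Step 1:
                  X         A
  I           6.946     1.232
  C         -0.5735    0.3823
  E           6.373     1.614
  solve Keq expr → x = 0.1912; check Q = 0.01007
Then remove 0.9589 M of X.
Step 2:
                  X         A
  I           5.414     1.614
  C          0.3426   -0.2284
  E           5.756     1.386
  solve Keq expr → x = -0.1142; check Q = 0.01007

[X]_eq = 5.756 M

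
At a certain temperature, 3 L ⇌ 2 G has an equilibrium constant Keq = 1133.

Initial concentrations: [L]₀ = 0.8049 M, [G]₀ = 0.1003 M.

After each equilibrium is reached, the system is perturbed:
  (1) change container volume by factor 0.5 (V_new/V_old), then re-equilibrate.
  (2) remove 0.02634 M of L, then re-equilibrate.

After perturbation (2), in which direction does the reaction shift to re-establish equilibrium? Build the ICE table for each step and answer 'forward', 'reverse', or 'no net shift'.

Direction: reverse

Q₀ = 0.01929 vs Keq = 1133 ⇒ Q<K, forward
Step 1:
                  L         G
  Initial    0.8049    0.1003
  Change    -0.7373    0.4915
  Equil     0.06762    0.5918
  solve Keq expr → x = 0.2458; check Q = 1133
Then change container volume by factor 0.5 (V_new/V_old).
Step 2:
                  L         G
  Initial    0.1352     1.184
  Change   -0.02682   0.01788
  Equil      0.1084     1.202
  solve Keq expr → x = 0.00894; check Q = 1133
Then remove 0.02634 M of L.
Step 3:
                  L         G
  Initial   0.08207     1.202
  Change    0.02532  -0.01688
  Equil      0.1074     1.185
  solve Keq expr → x = -0.008441; check Q = 1133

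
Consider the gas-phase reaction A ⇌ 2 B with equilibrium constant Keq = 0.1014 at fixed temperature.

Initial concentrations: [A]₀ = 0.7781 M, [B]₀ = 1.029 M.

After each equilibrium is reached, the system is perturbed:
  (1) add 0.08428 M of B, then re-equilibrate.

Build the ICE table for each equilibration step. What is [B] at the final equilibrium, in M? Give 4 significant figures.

Q₀ = 1.361 vs Keq = 0.1014 ⇒ Q>K, reverse
Step 1:
                    A           B
  init         0.7781       1.029
  Δ            0.3457     -0.6914
  eq            1.124      0.3376
  solve Keq expr → x = -0.3457; check Q = 0.1014
Then add 0.08428 M of B.
Step 2:
                    A           B
  init          1.124      0.4219
  Δ           0.03922    -0.07844
  eq            1.163      0.3434
  solve Keq expr → x = -0.03922; check Q = 0.1014

[B]_eq = 0.3434 M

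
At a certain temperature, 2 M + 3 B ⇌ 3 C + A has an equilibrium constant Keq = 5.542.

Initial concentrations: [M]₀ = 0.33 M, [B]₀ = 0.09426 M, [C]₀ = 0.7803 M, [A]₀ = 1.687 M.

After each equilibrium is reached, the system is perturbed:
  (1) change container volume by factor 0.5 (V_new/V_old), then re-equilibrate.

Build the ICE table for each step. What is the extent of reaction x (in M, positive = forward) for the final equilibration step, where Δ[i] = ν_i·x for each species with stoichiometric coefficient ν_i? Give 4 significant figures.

x = 0.02807 M

Q₀ = 8788 vs Keq = 5.542 ⇒ Q>K, reverse
Step 1:
                    M           B           C           A
  I              0.33     0.09426      0.7803       1.687
  C            0.2248      0.3372     -0.3372     -0.1124
  E            0.5548      0.4314      0.4431       1.575
  solve Keq expr → x = -0.1124; check Q = 5.542
Then change container volume by factor 0.5 (V_new/V_old).
Step 2:
                    M           B           C           A
  I              1.11      0.8629      0.8862       3.149
  C          -0.05614    -0.08422     0.08422     0.02807
  E             1.053      0.7787      0.9704       3.177
  solve Keq expr → x = 0.02807; check Q = 5.542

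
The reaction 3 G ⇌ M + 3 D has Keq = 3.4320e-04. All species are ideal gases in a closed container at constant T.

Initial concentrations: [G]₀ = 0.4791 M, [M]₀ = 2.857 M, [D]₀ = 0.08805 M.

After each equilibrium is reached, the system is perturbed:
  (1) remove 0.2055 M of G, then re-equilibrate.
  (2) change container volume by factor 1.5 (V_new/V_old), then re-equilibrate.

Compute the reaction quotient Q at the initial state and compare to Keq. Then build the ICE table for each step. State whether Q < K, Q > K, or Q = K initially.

Q₀ = 0.01773; Q > K (proceeds reverse)

Q₀ = 0.01773 vs Keq = 3.4320e-04 ⇒ Q>K, reverse
Step 1:
                  G         M         D
  I          0.4791     2.857   0.08805
  C         0.06132  -0.02044  -0.06132
  E          0.5404     2.837   0.02673
  solve Keq expr → x = -0.02044; check Q = 3.4320e-04
Then remove 0.2055 M of G.
Step 2:
                  G         M         D
  I          0.3349     2.837   0.02673
  C        0.009679 -0.003226 -0.009679
  E          0.3446     2.833   0.01705
  solve Keq expr → x = -0.003226; check Q = 3.4320e-04
Then change container volume by factor 1.5 (V_new/V_old).
Step 3:
                  G         M         D
  I          0.2297     1.889   0.01137
  C       -0.001556 5.1855e-04  0.001556
  E          0.2282     1.889   0.01292
  solve Keq expr → x = 5.1855e-04; check Q = 3.4320e-04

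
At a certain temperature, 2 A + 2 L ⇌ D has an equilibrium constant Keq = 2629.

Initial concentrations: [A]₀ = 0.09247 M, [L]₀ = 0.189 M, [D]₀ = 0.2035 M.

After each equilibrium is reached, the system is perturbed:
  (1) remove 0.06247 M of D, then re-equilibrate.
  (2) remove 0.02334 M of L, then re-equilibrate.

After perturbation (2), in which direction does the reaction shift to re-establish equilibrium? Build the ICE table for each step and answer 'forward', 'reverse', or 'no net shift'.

Q₀ = 666.3 vs Keq = 2629 ⇒ Q<K, forward
Step 1:
                   A          L          D
  I          0.09247      0.189     0.2035
  C         -0.03357   -0.03357    0.01679
  E           0.0589     0.1554     0.2203
  solve Keq expr → x = 0.01679; check Q = 2629
Then remove 0.06247 M of D.
Step 2:
                   A          L          D
  I           0.0589     0.1554     0.1578
  C        -0.006386  -0.006386   0.003193
  E          0.05251      0.149      0.161
  solve Keq expr → x = 0.003193; check Q = 2629
Then remove 0.02334 M of L.
Step 3:
                   A          L          D
  I          0.05251     0.1257      0.161
  C         0.006232   0.006232  -0.003116
  E          0.05874     0.1319     0.1579
  solve Keq expr → x = -0.003116; check Q = 2629

Direction: reverse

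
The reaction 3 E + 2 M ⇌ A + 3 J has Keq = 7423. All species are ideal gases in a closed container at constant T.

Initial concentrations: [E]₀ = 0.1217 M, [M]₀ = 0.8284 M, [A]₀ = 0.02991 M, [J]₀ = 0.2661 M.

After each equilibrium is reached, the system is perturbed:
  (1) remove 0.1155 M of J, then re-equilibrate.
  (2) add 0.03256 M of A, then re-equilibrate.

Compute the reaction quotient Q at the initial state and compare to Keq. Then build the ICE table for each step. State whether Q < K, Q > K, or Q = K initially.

Q₀ = 0.4556 vs Keq = 7423 ⇒ Q<K, forward
Step 1:
                   E          M          A          J
  init        0.1217     0.8284    0.02991     0.2661
  Δ          -0.1122   -0.07478    0.03739     0.1122
  eq        0.009525     0.7536     0.0673     0.3783
  solve Keq expr → x = 0.03739; check Q = 7423
Then remove 0.1155 M of J.
Step 2:
                   E          M          A          J
  init      0.009525     0.7536     0.0673     0.2628
  Δ        -0.002796  -0.001864 9.3200e-04   0.002796
  eq        0.006729     0.7518    0.06823     0.2656
  solve Keq expr → x = 9.3200e-04; check Q = 7423
Then add 0.03256 M of A.
Step 3:
                   E          M          A          J
  init      0.006729     0.7518     0.1008     0.2656
  Δ       8.9701e-04 5.9801e-04 -2.9900e-04 -8.9701e-04
  eq        0.007626     0.7524     0.1005     0.2647
  solve Keq expr → x = -2.9900e-04; check Q = 7423

Q₀ = 0.4556; Q < K (proceeds forward)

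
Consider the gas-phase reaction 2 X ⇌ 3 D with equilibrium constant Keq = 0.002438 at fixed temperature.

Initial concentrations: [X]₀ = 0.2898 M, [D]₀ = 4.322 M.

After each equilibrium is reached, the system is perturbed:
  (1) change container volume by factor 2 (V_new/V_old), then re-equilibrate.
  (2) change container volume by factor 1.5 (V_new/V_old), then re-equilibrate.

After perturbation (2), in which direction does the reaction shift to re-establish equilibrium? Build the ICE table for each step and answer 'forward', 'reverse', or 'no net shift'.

Q₀ = 961.3 vs Keq = 0.002438 ⇒ Q>K, reverse
Step 1:
                   X          D
  Initial     0.2898      4.322
  Change       2.695     -4.043
  Equil        2.985      0.279
  solve Keq expr → x = -1.348; check Q = 0.002438
Then change container volume by factor 2 (V_new/V_old).
Step 2:
                   X          D
  Initial      1.493     0.1395
  Change    -0.02297    0.03445
  Equil         1.47      0.174
  solve Keq expr → x = 0.01148; check Q = 0.002438
Then change container volume by factor 1.5 (V_new/V_old).
Step 3:
                   X          D
  Initial     0.9797      0.116
  Change    -0.01055    0.01583
  Equil       0.9692     0.1318
  solve Keq expr → x = 0.005276; check Q = 0.002438

Direction: forward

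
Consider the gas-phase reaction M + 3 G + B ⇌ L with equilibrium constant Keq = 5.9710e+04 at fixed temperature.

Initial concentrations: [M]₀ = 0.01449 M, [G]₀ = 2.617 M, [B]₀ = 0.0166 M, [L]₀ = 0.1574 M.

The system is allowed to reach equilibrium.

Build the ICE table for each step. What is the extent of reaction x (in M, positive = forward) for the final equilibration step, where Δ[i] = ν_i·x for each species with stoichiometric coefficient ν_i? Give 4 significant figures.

x = 0.01441 M

Q₀ = 36.51 vs Keq = 5.9710e+04 ⇒ Q<K, forward
Step 1:
                   M          G          B          L
  init       0.01449      2.617     0.0166     0.1574
  Δ         -0.01441   -0.04324   -0.01441    0.01441
  eq      7.7165e-05      2.574   0.002187     0.1718
  solve Keq expr → x = 0.01441; check Q = 5.9710e+04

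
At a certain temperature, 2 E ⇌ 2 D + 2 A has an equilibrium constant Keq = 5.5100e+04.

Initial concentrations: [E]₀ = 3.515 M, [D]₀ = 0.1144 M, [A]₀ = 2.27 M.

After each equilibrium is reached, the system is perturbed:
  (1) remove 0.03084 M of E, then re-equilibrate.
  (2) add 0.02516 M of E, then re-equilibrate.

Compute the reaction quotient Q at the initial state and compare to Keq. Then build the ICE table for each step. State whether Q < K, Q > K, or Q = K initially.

Q₀ = 0.005458; Q < K (proceeds forward)

Q₀ = 0.005458 vs Keq = 5.5100e+04 ⇒ Q<K, forward
Step 1:
                   E          D          A
  Initial      3.515     0.1144       2.27
  Change      -3.429      3.429      3.429
  Equil      0.08603      3.543      5.699
  solve Keq expr → x = 1.714; check Q = 5.5100e+04
Then remove 0.03084 M of E.
Step 2:
                   E          D          A
  Initial    0.05519      3.543      5.699
  Change     0.02968   -0.02968   -0.02968
  Equil      0.08486      3.514      5.669
  solve Keq expr → x = -0.01484; check Q = 5.5100e+04
Then add 0.02516 M of E.
Step 3:
                   E          D          A
  Initial       0.11      3.514      5.669
  Change    -0.02421    0.02421    0.02421
  Equil      0.08581      3.538      5.694
  solve Keq expr → x = 0.01211; check Q = 5.5100e+04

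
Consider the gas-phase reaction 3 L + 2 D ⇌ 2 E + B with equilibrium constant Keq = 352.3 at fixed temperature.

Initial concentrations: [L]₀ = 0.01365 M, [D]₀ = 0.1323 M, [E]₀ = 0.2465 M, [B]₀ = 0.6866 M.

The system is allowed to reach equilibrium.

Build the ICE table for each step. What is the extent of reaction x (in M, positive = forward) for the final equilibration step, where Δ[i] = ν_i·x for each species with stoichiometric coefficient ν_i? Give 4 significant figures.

x = -0.03359 M

Q₀ = 9.3717e+05 vs Keq = 352.3 ⇒ Q>K, reverse
Step 1:
                  L         D         E         B
  Initial   0.01365    0.1323    0.2465    0.6866
  Change     0.1008   0.06718  -0.06718  -0.03359
  Equil      0.1144    0.1995    0.1793     0.653
  solve Keq expr → x = -0.03359; check Q = 352.3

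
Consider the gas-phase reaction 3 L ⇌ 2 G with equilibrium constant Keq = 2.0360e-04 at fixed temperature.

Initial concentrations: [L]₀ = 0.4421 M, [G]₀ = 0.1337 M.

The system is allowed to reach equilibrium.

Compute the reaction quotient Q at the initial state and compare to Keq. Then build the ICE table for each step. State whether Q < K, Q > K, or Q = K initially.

Q₀ = 0.2069 vs Keq = 2.0360e-04 ⇒ Q>K, reverse
Step 1:
                    L           G
  init         0.4421      0.1337
  Δ            0.1898     -0.1265
  eq           0.6319    0.007167
  solve Keq expr → x = -0.06327; check Q = 2.0360e-04

Q₀ = 0.2069; Q > K (proceeds reverse)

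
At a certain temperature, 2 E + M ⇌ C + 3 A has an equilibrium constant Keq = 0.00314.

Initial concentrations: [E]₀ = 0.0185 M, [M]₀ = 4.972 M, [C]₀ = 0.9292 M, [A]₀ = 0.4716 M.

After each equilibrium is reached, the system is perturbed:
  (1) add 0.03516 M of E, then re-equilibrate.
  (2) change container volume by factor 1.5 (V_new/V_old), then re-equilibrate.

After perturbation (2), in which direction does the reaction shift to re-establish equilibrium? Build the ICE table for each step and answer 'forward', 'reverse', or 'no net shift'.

Q₀ = 57.27 vs Keq = 0.00314 ⇒ Q>K, reverse
Step 1:
                    E           M           C           A
  Initial      0.0185       4.972      0.9292      0.4716
  Change        0.241      0.1205     -0.1205     -0.3616
  Equil        0.2595       5.093      0.8087        0.11
  solve Keq expr → x = -0.1205; check Q = 0.00314
Then add 0.03516 M of E.
Step 2:
                    E           M           C           A
  Initial      0.2947       5.093      0.8087        0.11
  Change    -0.005403   -0.002702    0.002702    0.008105
  Equil        0.2893        5.09      0.8114      0.1181
  solve Keq expr → x = 0.002702; check Q = 0.00314
Then change container volume by factor 1.5 (V_new/V_old).
Step 3:
                    E           M           C           A
  Initial      0.1929       3.393      0.5409     0.07876
  Change    -0.006178   -0.003089    0.003089    0.009267
  Equil        0.1867        3.39       0.544     0.08802
  solve Keq expr → x = 0.003089; check Q = 0.00314

Direction: forward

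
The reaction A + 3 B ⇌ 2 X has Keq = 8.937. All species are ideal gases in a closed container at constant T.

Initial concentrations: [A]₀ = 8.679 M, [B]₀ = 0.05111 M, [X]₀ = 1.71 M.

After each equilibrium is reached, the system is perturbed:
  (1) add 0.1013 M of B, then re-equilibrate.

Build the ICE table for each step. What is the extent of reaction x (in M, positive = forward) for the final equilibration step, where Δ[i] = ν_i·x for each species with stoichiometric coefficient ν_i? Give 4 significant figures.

Q₀ = 2524 vs Keq = 8.937 ⇒ Q>K, reverse
Step 1:
                  A         B         X
  Initial     8.679   0.05111      1.71
  Change     0.0867    0.2601   -0.1734
  Equil       8.766    0.3112     1.537
  solve Keq expr → x = -0.0867; check Q = 8.937
Then add 0.1013 M of B.
Step 2:
                  A         B         X
  Initial     8.766    0.4125     1.537
  Change   -0.03088  -0.09264   0.06176
  Equil       8.735    0.3199     1.598
  solve Keq expr → x = 0.03088; check Q = 8.937

x = 0.03088 M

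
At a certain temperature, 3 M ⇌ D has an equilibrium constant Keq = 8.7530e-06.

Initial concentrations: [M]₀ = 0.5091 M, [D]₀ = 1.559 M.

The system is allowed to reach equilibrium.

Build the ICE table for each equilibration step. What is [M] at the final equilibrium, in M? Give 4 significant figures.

Q₀ = 11.82 vs Keq = 8.7530e-06 ⇒ Q>K, reverse
Step 1:
                  M         D
  Initial    0.5091     1.559
  Change      4.673    -1.558
  Equil       5.182  0.001218
  solve Keq expr → x = -1.558; check Q = 8.7530e-06

[M]_eq = 5.182 M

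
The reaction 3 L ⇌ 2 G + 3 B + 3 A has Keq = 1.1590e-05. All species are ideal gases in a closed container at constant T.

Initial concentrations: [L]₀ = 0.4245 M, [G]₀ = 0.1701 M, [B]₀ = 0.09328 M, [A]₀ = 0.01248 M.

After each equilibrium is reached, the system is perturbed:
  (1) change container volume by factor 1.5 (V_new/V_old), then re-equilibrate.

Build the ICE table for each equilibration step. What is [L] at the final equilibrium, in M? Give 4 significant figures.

[L]_eq = 0.1956 M

Q₀ = 5.9674e-10 vs Keq = 1.1590e-05 ⇒ Q<K, forward
Step 1:
                  L         G         B         A
  init       0.4245    0.1701   0.09328   0.01248
  Δ        -0.09355   0.06237   0.09355   0.09355
  eq         0.3309    0.2325    0.1868     0.106
  solve Keq expr → x = 0.03118; check Q = 1.1590e-05
Then change container volume by factor 1.5 (V_new/V_old).
Step 2:
                  L         G         B         A
  init       0.2206     0.155    0.1246   0.07069
  Δ        -0.02507   0.01671   0.02507   0.02507
  eq         0.1956    0.1717    0.1496   0.09575
  solve Keq expr → x = 0.008356; check Q = 1.1590e-05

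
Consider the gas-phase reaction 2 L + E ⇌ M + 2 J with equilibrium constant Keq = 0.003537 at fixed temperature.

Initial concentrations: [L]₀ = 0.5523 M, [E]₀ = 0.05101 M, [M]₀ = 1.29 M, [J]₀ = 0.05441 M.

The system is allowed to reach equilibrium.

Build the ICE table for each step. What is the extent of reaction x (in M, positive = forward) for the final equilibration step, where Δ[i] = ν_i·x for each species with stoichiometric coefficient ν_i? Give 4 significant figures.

x = -0.02291 M

Q₀ = 0.2454 vs Keq = 0.003537 ⇒ Q>K, reverse
Step 1:
                  L         E         M         J
  init       0.5523   0.05101      1.29   0.05441
  Δ         0.04582   0.02291  -0.02291  -0.04582
  eq         0.5981   0.07392     1.267  0.008592
  solve Keq expr → x = -0.02291; check Q = 0.003537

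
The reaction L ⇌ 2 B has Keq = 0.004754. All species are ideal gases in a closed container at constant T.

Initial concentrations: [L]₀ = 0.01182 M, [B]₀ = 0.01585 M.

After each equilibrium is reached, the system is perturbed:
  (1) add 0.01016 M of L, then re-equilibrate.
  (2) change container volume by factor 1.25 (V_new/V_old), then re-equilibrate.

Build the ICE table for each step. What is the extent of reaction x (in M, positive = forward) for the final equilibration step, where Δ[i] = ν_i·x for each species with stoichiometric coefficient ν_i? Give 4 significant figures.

x = 4.5347e-04 M

Q₀ = 0.02125 vs Keq = 0.004754 ⇒ Q>K, reverse
Step 1:
                  L         B
  Initial   0.01182   0.01585
  Change   0.003639 -0.007277
  Equil     0.01546  0.008573
  solve Keq expr → x = -0.003639; check Q = 0.004754
Then add 0.01016 M of L.
Step 2:
                  L         B
  Initial   0.02562  0.008573
  Change  -0.001111  0.002221
  Equil     0.02451   0.01079
  solve Keq expr → x = 0.001111; check Q = 0.004754
Then change container volume by factor 1.25 (V_new/V_old).
Step 3:
                  L         B
  Initial   0.01961  0.008635
  Change  -4.5347e-04 9.0695e-04
  Equil     0.01915  0.009542
  solve Keq expr → x = 4.5347e-04; check Q = 0.004754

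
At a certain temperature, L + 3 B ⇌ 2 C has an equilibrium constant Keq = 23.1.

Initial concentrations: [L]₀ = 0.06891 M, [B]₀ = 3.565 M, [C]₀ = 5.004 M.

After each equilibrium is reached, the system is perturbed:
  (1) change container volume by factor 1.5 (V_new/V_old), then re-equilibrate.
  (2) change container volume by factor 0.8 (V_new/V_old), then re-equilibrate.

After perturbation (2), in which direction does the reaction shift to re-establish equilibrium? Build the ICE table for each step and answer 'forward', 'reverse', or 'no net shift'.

Q₀ = 8.02 vs Keq = 23.1 ⇒ Q<K, forward
Step 1:
                  L         B         C
  I         0.06891     3.565     5.004
  C        -0.04141   -0.1242   0.08282
  E          0.0275     3.441     5.087
  solve Keq expr → x = 0.04141; check Q = 23.1
Then change container volume by factor 1.5 (V_new/V_old).
Step 2:
                  L         B         C
  I         0.01833     2.294     3.391
  C         0.01911   0.05734  -0.03822
  E         0.03745     2.351     3.353
  solve Keq expr → x = -0.01911; check Q = 23.1
Then change container volume by factor 0.8 (V_new/V_old).
Step 3:
                  L         B         C
  I         0.04681     2.939     4.191
  C        -0.01498  -0.04495   0.02997
  E         0.03182     2.894     4.221
  solve Keq expr → x = 0.01498; check Q = 23.1

Direction: forward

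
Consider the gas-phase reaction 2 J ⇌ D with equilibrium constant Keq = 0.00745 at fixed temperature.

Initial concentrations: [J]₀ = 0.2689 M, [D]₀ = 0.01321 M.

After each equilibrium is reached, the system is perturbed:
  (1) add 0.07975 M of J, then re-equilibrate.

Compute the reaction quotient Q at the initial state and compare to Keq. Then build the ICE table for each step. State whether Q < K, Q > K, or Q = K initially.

Q₀ = 0.1827 vs Keq = 0.00745 ⇒ Q>K, reverse
Step 1:
                  J         D
  I          0.2689   0.01321
  C         0.02513  -0.01257
  E           0.294 6.4409e-04
  solve Keq expr → x = -0.01257; check Q = 0.00745
Then add 0.07975 M of J.
Step 2:
                  J         D
  I          0.3738 6.4409e-04
  C       -7.8481e-04 3.9241e-04
  E           0.373  0.001036
  solve Keq expr → x = 3.9241e-04; check Q = 0.00745

Q₀ = 0.1827; Q > K (proceeds reverse)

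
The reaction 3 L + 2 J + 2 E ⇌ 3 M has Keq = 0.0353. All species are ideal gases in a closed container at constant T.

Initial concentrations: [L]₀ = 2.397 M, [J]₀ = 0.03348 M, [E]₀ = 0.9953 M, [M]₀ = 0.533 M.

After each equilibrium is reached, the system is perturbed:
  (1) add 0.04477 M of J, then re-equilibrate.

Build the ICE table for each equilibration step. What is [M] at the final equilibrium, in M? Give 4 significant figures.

[M]_eq = 0.3304 M

Q₀ = 9.901 vs Keq = 0.0353 ⇒ Q>K, reverse
Step 1:
                    L           J           E           M
  init          2.397     0.03348      0.9953       0.533
  Δ             0.227      0.1513      0.1513      -0.227
  eq            2.624      0.1848       1.147       0.306
  solve Keq expr → x = -0.07567; check Q = 0.0353
Then add 0.04477 M of J.
Step 2:
                    L           J           E           M
  init          2.624      0.2296       1.147       0.306
  Δ           -0.0244    -0.01627    -0.01627      0.0244
  eq              2.6      0.2133        1.13      0.3304
  solve Keq expr → x = 0.008135; check Q = 0.0353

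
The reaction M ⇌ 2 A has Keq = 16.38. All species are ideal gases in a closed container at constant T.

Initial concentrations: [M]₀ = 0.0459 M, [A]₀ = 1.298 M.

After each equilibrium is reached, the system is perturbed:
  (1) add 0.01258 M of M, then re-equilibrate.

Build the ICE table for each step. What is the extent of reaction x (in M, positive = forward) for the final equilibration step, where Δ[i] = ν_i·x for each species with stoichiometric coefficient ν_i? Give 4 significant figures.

Q₀ = 36.71 vs Keq = 16.38 ⇒ Q>K, reverse
Step 1:
                  M         A
  Initial    0.0459     1.298
  Change     0.0436   -0.0872
  Equil      0.0895     1.211
  solve Keq expr → x = -0.0436; check Q = 16.38
Then add 0.01258 M of M.
Step 2:
                  M         A
  Initial    0.1021     1.211
  Change  -0.009692   0.01938
  Equil     0.09239      1.23
  solve Keq expr → x = 0.009692; check Q = 16.38

x = 0.009692 M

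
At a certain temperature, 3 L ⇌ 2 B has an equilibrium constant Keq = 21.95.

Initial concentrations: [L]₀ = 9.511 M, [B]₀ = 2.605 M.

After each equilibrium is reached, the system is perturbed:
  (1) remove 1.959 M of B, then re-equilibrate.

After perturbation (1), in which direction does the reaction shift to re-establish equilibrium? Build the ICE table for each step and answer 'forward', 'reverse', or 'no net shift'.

Q₀ = 0.007887 vs Keq = 21.95 ⇒ Q<K, forward
Step 1:
                  L         B
  I           9.511     2.605
  C          -8.083     5.389
  E           1.428     7.994
  solve Keq expr → x = 2.694; check Q = 21.95
Then remove 1.959 M of B.
Step 2:
                  L         B
  I           1.428     6.035
  C         -0.2245    0.1497
  E           1.203     6.184
  solve Keq expr → x = 0.07484; check Q = 21.95

Direction: forward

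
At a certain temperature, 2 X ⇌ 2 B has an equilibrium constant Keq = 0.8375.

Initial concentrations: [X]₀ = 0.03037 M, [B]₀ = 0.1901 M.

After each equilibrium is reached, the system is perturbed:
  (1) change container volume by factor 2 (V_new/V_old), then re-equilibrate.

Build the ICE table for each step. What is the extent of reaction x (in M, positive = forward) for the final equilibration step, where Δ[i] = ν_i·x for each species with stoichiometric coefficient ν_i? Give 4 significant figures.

x = 0 M

Q₀ = 39.18 vs Keq = 0.8375 ⇒ Q>K, reverse
Step 1:
                  X         B
  I         0.03037    0.1901
  C         0.08475  -0.08475
  E          0.1151    0.1054
  solve Keq expr → x = -0.04237; check Q = 0.8375
Then change container volume by factor 2 (V_new/V_old).
Step 2:
                  X         B
  I         0.05756   0.05268
  C               0         0
  E         0.05756   0.05268
  solve Keq expr → x = 0; check Q = 0.8375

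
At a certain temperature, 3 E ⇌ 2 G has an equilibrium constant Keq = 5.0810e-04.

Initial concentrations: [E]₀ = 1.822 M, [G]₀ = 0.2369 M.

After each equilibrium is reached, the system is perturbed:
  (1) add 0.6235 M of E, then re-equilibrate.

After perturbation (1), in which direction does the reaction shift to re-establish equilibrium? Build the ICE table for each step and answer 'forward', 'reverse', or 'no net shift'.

Q₀ = 0.009279 vs Keq = 5.0810e-04 ⇒ Q>K, reverse
Step 1:
                   E          G
  init         1.822     0.2369
  Δ           0.2542    -0.1695
  eq           2.076    0.06743
  solve Keq expr → x = -0.08473; check Q = 5.0810e-04
Then add 0.6235 M of E.
Step 2:
                   E          G
  init           2.7    0.06743
  Δ         -0.04509    0.03006
  eq           2.655    0.09749
  solve Keq expr → x = 0.01503; check Q = 5.0810e-04

Direction: forward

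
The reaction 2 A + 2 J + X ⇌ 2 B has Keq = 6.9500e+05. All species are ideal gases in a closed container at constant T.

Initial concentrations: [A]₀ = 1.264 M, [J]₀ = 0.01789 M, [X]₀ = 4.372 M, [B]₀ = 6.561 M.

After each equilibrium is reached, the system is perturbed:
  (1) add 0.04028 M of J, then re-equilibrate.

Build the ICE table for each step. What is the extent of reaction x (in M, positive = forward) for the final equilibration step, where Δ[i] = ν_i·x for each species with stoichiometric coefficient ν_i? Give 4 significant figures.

Q₀ = 1.9255e+04 vs Keq = 6.9500e+05 ⇒ Q<K, forward
Step 1:
                  A         J         X         B
  Initial     1.264   0.01789     4.372     6.561
  Change   -0.01487  -0.01487 -0.007434   0.01487
  Equil       1.249  0.003023     4.365     6.576
  solve Keq expr → x = 0.007434; check Q = 6.9500e+05
Then add 0.04028 M of J.
Step 2:
                  A         J         X         B
  Initial     1.249    0.0433     4.365     6.576
  Change   -0.04015  -0.04015  -0.02008   0.04015
  Equil       1.209  0.003149     4.344     6.616
  solve Keq expr → x = 0.02008; check Q = 6.9500e+05

x = 0.02008 M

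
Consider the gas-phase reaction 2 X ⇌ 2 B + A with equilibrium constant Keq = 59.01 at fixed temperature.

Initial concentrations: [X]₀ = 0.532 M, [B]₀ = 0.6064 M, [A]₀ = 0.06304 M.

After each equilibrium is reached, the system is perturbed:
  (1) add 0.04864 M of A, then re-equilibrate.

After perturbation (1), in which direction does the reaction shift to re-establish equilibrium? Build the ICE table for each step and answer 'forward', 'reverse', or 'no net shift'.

Direction: reverse

Q₀ = 0.08191 vs Keq = 59.01 ⇒ Q<K, forward
Step 1:
                  X         B         A
  Initial     0.532    0.6064   0.06304
  Change    -0.4572    0.4572    0.2286
  Equil     0.07478     1.064    0.2917
  solve Keq expr → x = 0.2286; check Q = 59.01
Then add 0.04864 M of A.
Step 2:
                  X         B         A
  Initial   0.07478     1.064    0.3403
  Change   0.005281 -0.005281 -0.002641
  Equil     0.08006     1.058    0.3377
  solve Keq expr → x = -0.002641; check Q = 59.01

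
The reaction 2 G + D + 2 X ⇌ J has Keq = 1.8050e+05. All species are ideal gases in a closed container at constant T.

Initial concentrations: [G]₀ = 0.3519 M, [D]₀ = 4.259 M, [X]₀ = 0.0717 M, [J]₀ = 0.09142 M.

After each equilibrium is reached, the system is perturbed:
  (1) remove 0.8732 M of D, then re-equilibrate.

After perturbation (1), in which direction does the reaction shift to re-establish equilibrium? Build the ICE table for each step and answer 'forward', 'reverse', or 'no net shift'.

Q₀ = 33.72 vs Keq = 1.8050e+05 ⇒ Q<K, forward
Step 1:
                    G           D           X           J
  I            0.3519       4.259      0.0717     0.09142
  C          -0.07025    -0.03513    -0.07025     0.03513
  E            0.2816       4.224    0.001447      0.1265
  solve Keq expr → x = 0.03513; check Q = 1.8050e+05
Then remove 0.8732 M of D.
Step 2:
                    G           D           X           J
  I            0.2816       3.351    0.001447      0.1265
  C        1.7599e-04  8.7993e-05  1.7599e-04 -8.7993e-05
  E            0.2818       3.351    0.001623      0.1265
  solve Keq expr → x = -8.7993e-05; check Q = 1.8050e+05

Direction: reverse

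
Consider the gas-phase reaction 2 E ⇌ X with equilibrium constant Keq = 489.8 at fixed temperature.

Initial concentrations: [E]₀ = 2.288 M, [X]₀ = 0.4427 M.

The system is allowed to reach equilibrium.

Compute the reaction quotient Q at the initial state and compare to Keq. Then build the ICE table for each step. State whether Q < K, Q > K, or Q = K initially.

Q₀ = 0.08457; Q < K (proceeds forward)

Q₀ = 0.08457 vs Keq = 489.8 ⇒ Q<K, forward
Step 1:
                   E          X
  I            2.288     0.4427
  C           -2.232      1.116
  E          0.05641      1.558
  solve Keq expr → x = 1.116; check Q = 489.8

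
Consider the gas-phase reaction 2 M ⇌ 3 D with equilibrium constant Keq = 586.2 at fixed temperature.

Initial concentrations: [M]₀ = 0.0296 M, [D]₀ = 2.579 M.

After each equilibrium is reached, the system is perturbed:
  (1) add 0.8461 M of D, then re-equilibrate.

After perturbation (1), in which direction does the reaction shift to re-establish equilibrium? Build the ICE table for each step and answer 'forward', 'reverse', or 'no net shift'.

Direction: reverse

Q₀ = 1.9578e+04 vs Keq = 586.2 ⇒ Q>K, reverse
Step 1:
                  M         D
  Initial    0.0296     2.579
  Change     0.1234   -0.1851
  Equil       0.153     2.394
  solve Keq expr → x = -0.06169; check Q = 586.2
Then add 0.8461 M of D.
Step 2:
                  M         D
  Initial     0.153      3.24
  Change     0.0754   -0.1131
  Equil      0.2284     3.127
  solve Keq expr → x = -0.0377; check Q = 586.2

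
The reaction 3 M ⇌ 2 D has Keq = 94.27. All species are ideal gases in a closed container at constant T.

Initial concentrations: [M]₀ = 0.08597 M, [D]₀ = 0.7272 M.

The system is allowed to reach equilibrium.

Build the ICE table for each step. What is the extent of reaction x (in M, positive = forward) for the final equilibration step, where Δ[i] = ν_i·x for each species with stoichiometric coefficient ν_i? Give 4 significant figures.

x = -0.02754 M

Q₀ = 832.3 vs Keq = 94.27 ⇒ Q>K, reverse
Step 1:
                  M         D
  Initial   0.08597    0.7272
  Change    0.08262  -0.05508
  Equil      0.1686    0.6721
  solve Keq expr → x = -0.02754; check Q = 94.27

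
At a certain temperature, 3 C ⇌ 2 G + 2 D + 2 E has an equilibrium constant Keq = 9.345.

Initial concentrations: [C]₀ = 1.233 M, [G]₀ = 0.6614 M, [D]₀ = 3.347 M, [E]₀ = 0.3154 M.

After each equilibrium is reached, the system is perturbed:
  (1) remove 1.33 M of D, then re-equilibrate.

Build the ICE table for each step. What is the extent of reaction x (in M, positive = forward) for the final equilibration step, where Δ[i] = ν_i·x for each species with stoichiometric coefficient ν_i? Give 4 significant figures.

x = 0.03751 M

Q₀ = 0.2601 vs Keq = 9.345 ⇒ Q<K, forward
Step 1:
                    C           G           D           E
  init          1.233      0.6614       3.347      0.3154
  Δ           -0.4452      0.2968      0.2968      0.2968
  eq           0.7878      0.9582       3.644      0.6122
  solve Keq expr → x = 0.1484; check Q = 9.345
Then remove 1.33 M of D.
Step 2:
                    C           G           D           E
  init         0.7878      0.9582       2.314      0.6122
  Δ           -0.1125     0.07503     0.07503     0.07503
  eq           0.6753       1.033       2.389      0.6872
  solve Keq expr → x = 0.03751; check Q = 9.345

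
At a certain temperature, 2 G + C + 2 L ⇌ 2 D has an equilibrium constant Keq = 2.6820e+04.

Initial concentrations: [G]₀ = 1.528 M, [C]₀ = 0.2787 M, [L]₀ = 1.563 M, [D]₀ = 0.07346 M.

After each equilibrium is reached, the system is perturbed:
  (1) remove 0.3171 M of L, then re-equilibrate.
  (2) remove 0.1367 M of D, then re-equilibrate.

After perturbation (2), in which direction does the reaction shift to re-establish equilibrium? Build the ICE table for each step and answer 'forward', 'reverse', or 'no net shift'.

Q₀ = 0.003395 vs Keq = 2.6820e+04 ⇒ Q<K, forward
Step 1:
                  G         C         L         D
  init        1.528    0.2787     1.563   0.07346
  Δ         -0.5574   -0.2787   -0.5574    0.5574
  eq         0.9706 1.5573e-05     1.006    0.6308
  solve Keq expr → x = 0.2787; check Q = 2.6820e+04
Then remove 0.3171 M of L.
Step 2:
                  G         C         L         D
  init       0.9706 1.5573e-05    0.6885    0.6308
  Δ       3.5276e-05 1.7638e-05 3.5276e-05 -3.5276e-05
  eq         0.9707 3.3211e-05    0.6886    0.6308
  solve Keq expr → x = -1.7638e-05; check Q = 2.6820e+04
Then remove 0.1367 M of D.
Step 3:
                  G         C         L         D
  init       0.9707 3.3211e-05    0.6886    0.4941
  Δ       -2.5660e-05 -1.2830e-05 -2.5660e-05 2.5660e-05
  eq         0.9706 2.0381e-05    0.6885    0.4941
  solve Keq expr → x = 1.2830e-05; check Q = 2.6820e+04

Direction: forward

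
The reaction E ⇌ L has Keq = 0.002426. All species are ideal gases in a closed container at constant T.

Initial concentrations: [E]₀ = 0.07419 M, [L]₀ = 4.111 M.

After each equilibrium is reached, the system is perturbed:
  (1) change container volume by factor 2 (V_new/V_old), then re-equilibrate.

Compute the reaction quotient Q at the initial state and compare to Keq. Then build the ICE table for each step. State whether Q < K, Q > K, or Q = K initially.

Q₀ = 55.41 vs Keq = 0.002426 ⇒ Q>K, reverse
Step 1:
                  E         L
  I         0.07419     4.111
  C           4.101    -4.101
  E           4.175   0.01013
  solve Keq expr → x = -4.101; check Q = 0.002426
Then change container volume by factor 2 (V_new/V_old).
Step 2:
                  E         L
  I           2.088  0.005064
  C               0         0
  E           2.088  0.005064
  solve Keq expr → x = 0; check Q = 0.002426

Q₀ = 55.41; Q > K (proceeds reverse)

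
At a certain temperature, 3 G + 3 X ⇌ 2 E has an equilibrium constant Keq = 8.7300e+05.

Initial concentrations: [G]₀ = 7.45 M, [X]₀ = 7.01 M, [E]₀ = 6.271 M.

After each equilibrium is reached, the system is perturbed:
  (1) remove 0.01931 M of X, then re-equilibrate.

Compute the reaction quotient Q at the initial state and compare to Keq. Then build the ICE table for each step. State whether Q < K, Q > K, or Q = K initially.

Q₀ = 2.7609e-04 vs Keq = 8.7300e+05 ⇒ Q<K, forward
Step 1:
                    G           X           E
  I              7.45        7.01       6.271
  C            -6.914      -6.914       4.609
  E            0.5359     0.09587       10.88
  solve Keq expr → x = 2.305; check Q = 8.7300e+05
Then remove 0.01931 M of X.
Step 2:
                    G           X           E
  I            0.5359     0.07656       10.88
  C            0.0164      0.0164    -0.01093
  E            0.5523     0.09296       10.87
  solve Keq expr → x = -0.005467; check Q = 8.7300e+05

Q₀ = 2.7609e-04; Q < K (proceeds forward)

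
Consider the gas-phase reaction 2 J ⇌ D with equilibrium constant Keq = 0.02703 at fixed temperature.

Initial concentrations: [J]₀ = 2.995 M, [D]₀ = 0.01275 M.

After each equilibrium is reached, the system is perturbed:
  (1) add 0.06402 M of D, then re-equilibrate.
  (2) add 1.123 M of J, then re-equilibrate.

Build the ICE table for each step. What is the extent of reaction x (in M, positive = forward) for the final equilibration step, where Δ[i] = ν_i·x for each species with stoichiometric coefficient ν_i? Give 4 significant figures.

x = 0.143 M

Q₀ = 0.001421 vs Keq = 0.02703 ⇒ Q<K, forward
Step 1:
                  J         D
  Initial     2.995   0.01275
  Change    -0.3521    0.1761
  Equil       2.643    0.1888
  solve Keq expr → x = 0.1761; check Q = 0.02703
Then add 0.06402 M of D.
Step 2:
                  J         D
  Initial     2.643    0.2528
  Change    0.09917  -0.04959
  Equil       2.742    0.2032
  solve Keq expr → x = -0.04959; check Q = 0.02703
Then add 1.123 M of J.
Step 3:
                  J         D
  Initial     3.865    0.2032
  Change     -0.286     0.143
  Equil       3.579    0.3462
  solve Keq expr → x = 0.143; check Q = 0.02703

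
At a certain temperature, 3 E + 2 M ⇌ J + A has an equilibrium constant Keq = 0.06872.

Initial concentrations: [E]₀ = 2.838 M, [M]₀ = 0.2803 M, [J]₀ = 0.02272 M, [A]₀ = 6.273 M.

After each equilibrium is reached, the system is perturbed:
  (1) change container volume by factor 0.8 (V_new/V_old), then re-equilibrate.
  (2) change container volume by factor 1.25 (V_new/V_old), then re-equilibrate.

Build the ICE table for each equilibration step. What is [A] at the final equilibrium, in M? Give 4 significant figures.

Q₀ = 0.07936 vs Keq = 0.06872 ⇒ Q>K, reverse
Step 1:
                  E         M         J         A
  I           2.838    0.2803   0.02272     6.273
  C        0.006765   0.00451 -0.002255 -0.002255
  E           2.845    0.2848   0.02047     6.271
  solve Keq expr → x = -0.002255; check Q = 0.06872
Then change container volume by factor 0.8 (V_new/V_old).
Step 2:
                  E         M         J         A
  I           3.556     0.356   0.02558     7.838
  C        -0.04438  -0.02959   0.01479   0.01479
  E           3.512    0.3264   0.04037     7.853
  solve Keq expr → x = 0.01479; check Q = 0.06872
Then change container volume by factor 1.25 (V_new/V_old).
Step 3:
                  E         M         J         A
  I           2.809    0.2611    0.0323     6.283
  C          0.0355   0.02367  -0.01183  -0.01183
  E           2.845    0.2848   0.02047     6.271
  solve Keq expr → x = -0.01183; check Q = 0.06872

[A]_eq = 6.271 M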